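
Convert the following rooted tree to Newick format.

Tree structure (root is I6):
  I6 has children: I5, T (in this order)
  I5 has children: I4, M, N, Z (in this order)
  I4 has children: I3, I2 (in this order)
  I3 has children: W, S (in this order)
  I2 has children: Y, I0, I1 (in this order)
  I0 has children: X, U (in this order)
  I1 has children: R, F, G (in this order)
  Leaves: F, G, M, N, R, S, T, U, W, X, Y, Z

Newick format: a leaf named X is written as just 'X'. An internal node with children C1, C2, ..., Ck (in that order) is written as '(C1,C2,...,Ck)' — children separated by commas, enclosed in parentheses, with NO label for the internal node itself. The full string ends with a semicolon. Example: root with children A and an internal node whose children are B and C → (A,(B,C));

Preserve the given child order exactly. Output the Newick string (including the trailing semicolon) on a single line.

Answer: ((((W,S),(Y,(X,U),(R,F,G))),M,N,Z),T);

Derivation:
internal I6 with children ['I5', 'T']
  internal I5 with children ['I4', 'M', 'N', 'Z']
    internal I4 with children ['I3', 'I2']
      internal I3 with children ['W', 'S']
        leaf 'W' → 'W'
        leaf 'S' → 'S'
      → '(W,S)'
      internal I2 with children ['Y', 'I0', 'I1']
        leaf 'Y' → 'Y'
        internal I0 with children ['X', 'U']
          leaf 'X' → 'X'
          leaf 'U' → 'U'
        → '(X,U)'
        internal I1 with children ['R', 'F', 'G']
          leaf 'R' → 'R'
          leaf 'F' → 'F'
          leaf 'G' → 'G'
        → '(R,F,G)'
      → '(Y,(X,U),(R,F,G))'
    → '((W,S),(Y,(X,U),(R,F,G)))'
    leaf 'M' → 'M'
    leaf 'N' → 'N'
    leaf 'Z' → 'Z'
  → '(((W,S),(Y,(X,U),(R,F,G))),M,N,Z)'
  leaf 'T' → 'T'
→ '((((W,S),(Y,(X,U),(R,F,G))),M,N,Z),T)'
Final: ((((W,S),(Y,(X,U),(R,F,G))),M,N,Z),T);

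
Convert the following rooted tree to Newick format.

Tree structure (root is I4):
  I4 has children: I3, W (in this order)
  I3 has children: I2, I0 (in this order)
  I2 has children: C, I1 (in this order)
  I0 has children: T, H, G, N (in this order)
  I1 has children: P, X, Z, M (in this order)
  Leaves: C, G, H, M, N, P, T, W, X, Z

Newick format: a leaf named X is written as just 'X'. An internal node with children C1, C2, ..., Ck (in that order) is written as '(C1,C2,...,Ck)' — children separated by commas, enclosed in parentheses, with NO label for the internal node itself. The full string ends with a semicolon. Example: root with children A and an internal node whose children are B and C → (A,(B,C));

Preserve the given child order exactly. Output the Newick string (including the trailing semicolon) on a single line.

internal I4 with children ['I3', 'W']
  internal I3 with children ['I2', 'I0']
    internal I2 with children ['C', 'I1']
      leaf 'C' → 'C'
      internal I1 with children ['P', 'X', 'Z', 'M']
        leaf 'P' → 'P'
        leaf 'X' → 'X'
        leaf 'Z' → 'Z'
        leaf 'M' → 'M'
      → '(P,X,Z,M)'
    → '(C,(P,X,Z,M))'
    internal I0 with children ['T', 'H', 'G', 'N']
      leaf 'T' → 'T'
      leaf 'H' → 'H'
      leaf 'G' → 'G'
      leaf 'N' → 'N'
    → '(T,H,G,N)'
  → '((C,(P,X,Z,M)),(T,H,G,N))'
  leaf 'W' → 'W'
→ '(((C,(P,X,Z,M)),(T,H,G,N)),W)'
Final: (((C,(P,X,Z,M)),(T,H,G,N)),W);

Answer: (((C,(P,X,Z,M)),(T,H,G,N)),W);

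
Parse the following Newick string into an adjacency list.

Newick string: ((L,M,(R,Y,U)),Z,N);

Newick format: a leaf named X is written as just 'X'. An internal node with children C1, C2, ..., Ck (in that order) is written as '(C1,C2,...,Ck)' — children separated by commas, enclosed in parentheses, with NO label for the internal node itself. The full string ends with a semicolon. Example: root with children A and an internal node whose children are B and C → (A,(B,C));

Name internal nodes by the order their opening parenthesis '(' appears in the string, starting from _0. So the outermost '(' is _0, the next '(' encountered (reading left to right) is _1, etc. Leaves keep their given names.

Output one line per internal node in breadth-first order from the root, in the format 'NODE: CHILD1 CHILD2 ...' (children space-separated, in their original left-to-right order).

Input: ((L,M,(R,Y,U)),Z,N);
Scanning left-to-right, naming '(' by encounter order:
  pos 0: '(' -> open internal node _0 (depth 1)
  pos 1: '(' -> open internal node _1 (depth 2)
  pos 6: '(' -> open internal node _2 (depth 3)
  pos 12: ')' -> close internal node _2 (now at depth 2)
  pos 13: ')' -> close internal node _1 (now at depth 1)
  pos 18: ')' -> close internal node _0 (now at depth 0)
Total internal nodes: 3
BFS adjacency from root:
  _0: _1 Z N
  _1: L M _2
  _2: R Y U

Answer: _0: _1 Z N
_1: L M _2
_2: R Y U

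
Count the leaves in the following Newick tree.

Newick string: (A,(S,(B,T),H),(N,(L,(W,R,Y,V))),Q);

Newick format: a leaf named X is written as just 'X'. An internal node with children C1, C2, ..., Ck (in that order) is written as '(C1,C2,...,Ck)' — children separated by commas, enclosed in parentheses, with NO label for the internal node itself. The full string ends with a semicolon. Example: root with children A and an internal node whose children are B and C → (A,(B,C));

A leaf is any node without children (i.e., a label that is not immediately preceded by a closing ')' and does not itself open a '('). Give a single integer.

Answer: 12

Derivation:
Newick: (A,(S,(B,T),H),(N,(L,(W,R,Y,V))),Q);
Scan left-to-right; a leaf is any maximal label run not followed by '(':
  pos 1: leaf 'A' → count = 1
  pos 4: leaf 'S' → count = 2
  pos 7: leaf 'B' → count = 3
  pos 9: leaf 'T' → count = 4
  pos 12: leaf 'H' → count = 5
  pos 16: leaf 'N' → count = 6
  pos 19: leaf 'L' → count = 7
  pos 22: leaf 'W' → count = 8
  pos 24: leaf 'R' → count = 9
  pos 26: leaf 'Y' → count = 10
  pos 28: leaf 'V' → count = 11
  pos 33: leaf 'Q' → count = 12
Total leaves: 12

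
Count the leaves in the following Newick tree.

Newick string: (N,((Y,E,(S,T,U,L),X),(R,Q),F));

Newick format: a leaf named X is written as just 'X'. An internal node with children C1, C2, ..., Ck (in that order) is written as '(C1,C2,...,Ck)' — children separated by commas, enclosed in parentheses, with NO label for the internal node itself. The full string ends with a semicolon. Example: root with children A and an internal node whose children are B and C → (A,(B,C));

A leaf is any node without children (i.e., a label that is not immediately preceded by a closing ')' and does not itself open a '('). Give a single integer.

Newick: (N,((Y,E,(S,T,U,L),X),(R,Q),F));
Scan left-to-right; a leaf is any maximal label run not followed by '(':
  pos 1: leaf 'N' → count = 1
  pos 5: leaf 'Y' → count = 2
  pos 7: leaf 'E' → count = 3
  pos 10: leaf 'S' → count = 4
  pos 12: leaf 'T' → count = 5
  pos 14: leaf 'U' → count = 6
  pos 16: leaf 'L' → count = 7
  pos 19: leaf 'X' → count = 8
  pos 23: leaf 'R' → count = 9
  pos 25: leaf 'Q' → count = 10
  pos 28: leaf 'F' → count = 11
Total leaves: 11

Answer: 11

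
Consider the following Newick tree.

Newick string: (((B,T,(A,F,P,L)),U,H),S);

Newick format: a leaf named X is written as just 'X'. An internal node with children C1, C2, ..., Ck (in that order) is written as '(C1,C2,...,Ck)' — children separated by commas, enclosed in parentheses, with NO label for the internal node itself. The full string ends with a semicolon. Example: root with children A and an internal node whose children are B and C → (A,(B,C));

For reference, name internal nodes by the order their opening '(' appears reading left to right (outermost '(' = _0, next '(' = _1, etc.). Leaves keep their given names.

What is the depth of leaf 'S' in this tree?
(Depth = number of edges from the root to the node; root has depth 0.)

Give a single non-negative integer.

Answer: 1

Derivation:
Newick: (((B,T,(A,F,P,L)),U,H),S);
Naming internals by '(' encounter order: outermost '(' = _0, next = _1, ...
Query node: S
Path from root: _0 -> S
Depth of S: 1 (number of edges from root)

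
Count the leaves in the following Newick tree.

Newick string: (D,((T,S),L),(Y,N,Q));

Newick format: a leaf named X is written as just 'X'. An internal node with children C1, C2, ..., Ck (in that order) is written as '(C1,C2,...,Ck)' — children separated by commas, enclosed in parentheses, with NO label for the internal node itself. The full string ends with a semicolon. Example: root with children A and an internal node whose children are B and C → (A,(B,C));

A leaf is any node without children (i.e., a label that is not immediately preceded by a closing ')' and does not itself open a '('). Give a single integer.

Answer: 7

Derivation:
Newick: (D,((T,S),L),(Y,N,Q));
Scan left-to-right; a leaf is any maximal label run not followed by '(':
  pos 1: leaf 'D' → count = 1
  pos 5: leaf 'T' → count = 2
  pos 7: leaf 'S' → count = 3
  pos 10: leaf 'L' → count = 4
  pos 14: leaf 'Y' → count = 5
  pos 16: leaf 'N' → count = 6
  pos 18: leaf 'Q' → count = 7
Total leaves: 7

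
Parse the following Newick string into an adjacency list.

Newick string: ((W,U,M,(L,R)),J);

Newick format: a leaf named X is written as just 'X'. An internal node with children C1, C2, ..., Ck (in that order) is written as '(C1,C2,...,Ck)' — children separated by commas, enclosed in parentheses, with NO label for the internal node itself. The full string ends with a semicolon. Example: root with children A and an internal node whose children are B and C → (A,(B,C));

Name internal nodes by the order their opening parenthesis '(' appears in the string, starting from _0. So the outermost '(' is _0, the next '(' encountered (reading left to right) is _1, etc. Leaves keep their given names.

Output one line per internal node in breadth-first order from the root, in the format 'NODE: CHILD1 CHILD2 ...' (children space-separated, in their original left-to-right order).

Input: ((W,U,M,(L,R)),J);
Scanning left-to-right, naming '(' by encounter order:
  pos 0: '(' -> open internal node _0 (depth 1)
  pos 1: '(' -> open internal node _1 (depth 2)
  pos 8: '(' -> open internal node _2 (depth 3)
  pos 12: ')' -> close internal node _2 (now at depth 2)
  pos 13: ')' -> close internal node _1 (now at depth 1)
  pos 16: ')' -> close internal node _0 (now at depth 0)
Total internal nodes: 3
BFS adjacency from root:
  _0: _1 J
  _1: W U M _2
  _2: L R

Answer: _0: _1 J
_1: W U M _2
_2: L R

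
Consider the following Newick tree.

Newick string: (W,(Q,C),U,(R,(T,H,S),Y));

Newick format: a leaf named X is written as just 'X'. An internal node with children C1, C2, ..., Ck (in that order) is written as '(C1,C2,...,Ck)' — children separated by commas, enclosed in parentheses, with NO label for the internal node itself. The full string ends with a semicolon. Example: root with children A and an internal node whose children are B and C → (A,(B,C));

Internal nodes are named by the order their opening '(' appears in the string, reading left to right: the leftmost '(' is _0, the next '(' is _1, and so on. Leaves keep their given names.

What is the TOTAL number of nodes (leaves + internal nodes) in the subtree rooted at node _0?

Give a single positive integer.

Newick: (W,(Q,C),U,(R,(T,H,S),Y));
Locate _0: it is the '(' at position 0 (the 1st '(' reading left to right).
Query: subtree rooted at _0
_0: subtree_size = 1 + 12
  W: subtree_size = 1 + 0
  _1: subtree_size = 1 + 2
    Q: subtree_size = 1 + 0
    C: subtree_size = 1 + 0
  U: subtree_size = 1 + 0
  _2: subtree_size = 1 + 6
    R: subtree_size = 1 + 0
    _3: subtree_size = 1 + 3
      T: subtree_size = 1 + 0
      H: subtree_size = 1 + 0
      S: subtree_size = 1 + 0
    Y: subtree_size = 1 + 0
Total subtree size of _0: 13

Answer: 13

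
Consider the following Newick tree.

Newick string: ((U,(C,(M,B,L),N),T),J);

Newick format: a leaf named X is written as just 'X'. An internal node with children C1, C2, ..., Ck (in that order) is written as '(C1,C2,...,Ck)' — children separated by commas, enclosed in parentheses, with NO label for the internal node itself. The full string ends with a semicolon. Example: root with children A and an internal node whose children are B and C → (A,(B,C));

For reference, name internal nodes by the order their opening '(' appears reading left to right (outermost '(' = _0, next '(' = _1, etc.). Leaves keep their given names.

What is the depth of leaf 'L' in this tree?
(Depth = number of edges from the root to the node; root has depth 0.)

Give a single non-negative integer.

Answer: 4

Derivation:
Newick: ((U,(C,(M,B,L),N),T),J);
Naming internals by '(' encounter order: outermost '(' = _0, next = _1, ...
Query node: L
Path from root: _0 -> _1 -> _2 -> _3 -> L
Depth of L: 4 (number of edges from root)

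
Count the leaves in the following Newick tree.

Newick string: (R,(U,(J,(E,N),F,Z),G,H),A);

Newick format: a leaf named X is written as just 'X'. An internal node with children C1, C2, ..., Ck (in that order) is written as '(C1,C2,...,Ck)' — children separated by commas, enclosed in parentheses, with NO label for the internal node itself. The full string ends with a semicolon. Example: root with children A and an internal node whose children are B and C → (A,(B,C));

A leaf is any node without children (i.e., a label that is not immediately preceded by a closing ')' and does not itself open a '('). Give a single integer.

Answer: 10

Derivation:
Newick: (R,(U,(J,(E,N),F,Z),G,H),A);
Scan left-to-right; a leaf is any maximal label run not followed by '(':
  pos 1: leaf 'R' → count = 1
  pos 4: leaf 'U' → count = 2
  pos 7: leaf 'J' → count = 3
  pos 10: leaf 'E' → count = 4
  pos 12: leaf 'N' → count = 5
  pos 15: leaf 'F' → count = 6
  pos 17: leaf 'Z' → count = 7
  pos 20: leaf 'G' → count = 8
  pos 22: leaf 'H' → count = 9
  pos 25: leaf 'A' → count = 10
Total leaves: 10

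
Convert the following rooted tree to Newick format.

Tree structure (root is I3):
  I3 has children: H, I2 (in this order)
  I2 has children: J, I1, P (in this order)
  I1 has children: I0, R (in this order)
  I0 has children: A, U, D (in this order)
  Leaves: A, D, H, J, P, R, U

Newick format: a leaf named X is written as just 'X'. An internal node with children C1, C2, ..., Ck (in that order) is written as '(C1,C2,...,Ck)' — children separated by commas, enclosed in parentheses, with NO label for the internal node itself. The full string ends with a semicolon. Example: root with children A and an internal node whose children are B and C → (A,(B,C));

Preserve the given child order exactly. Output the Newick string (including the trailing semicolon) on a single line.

internal I3 with children ['H', 'I2']
  leaf 'H' → 'H'
  internal I2 with children ['J', 'I1', 'P']
    leaf 'J' → 'J'
    internal I1 with children ['I0', 'R']
      internal I0 with children ['A', 'U', 'D']
        leaf 'A' → 'A'
        leaf 'U' → 'U'
        leaf 'D' → 'D'
      → '(A,U,D)'
      leaf 'R' → 'R'
    → '((A,U,D),R)'
    leaf 'P' → 'P'
  → '(J,((A,U,D),R),P)'
→ '(H,(J,((A,U,D),R),P))'
Final: (H,(J,((A,U,D),R),P));

Answer: (H,(J,((A,U,D),R),P));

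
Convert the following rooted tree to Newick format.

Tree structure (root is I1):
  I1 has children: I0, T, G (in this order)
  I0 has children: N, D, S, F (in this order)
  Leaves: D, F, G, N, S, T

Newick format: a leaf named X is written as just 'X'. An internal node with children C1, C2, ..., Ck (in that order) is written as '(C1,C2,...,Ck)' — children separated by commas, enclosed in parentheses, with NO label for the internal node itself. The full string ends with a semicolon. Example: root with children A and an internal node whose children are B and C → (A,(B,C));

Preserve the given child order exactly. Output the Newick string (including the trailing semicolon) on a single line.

Answer: ((N,D,S,F),T,G);

Derivation:
internal I1 with children ['I0', 'T', 'G']
  internal I0 with children ['N', 'D', 'S', 'F']
    leaf 'N' → 'N'
    leaf 'D' → 'D'
    leaf 'S' → 'S'
    leaf 'F' → 'F'
  → '(N,D,S,F)'
  leaf 'T' → 'T'
  leaf 'G' → 'G'
→ '((N,D,S,F),T,G)'
Final: ((N,D,S,F),T,G);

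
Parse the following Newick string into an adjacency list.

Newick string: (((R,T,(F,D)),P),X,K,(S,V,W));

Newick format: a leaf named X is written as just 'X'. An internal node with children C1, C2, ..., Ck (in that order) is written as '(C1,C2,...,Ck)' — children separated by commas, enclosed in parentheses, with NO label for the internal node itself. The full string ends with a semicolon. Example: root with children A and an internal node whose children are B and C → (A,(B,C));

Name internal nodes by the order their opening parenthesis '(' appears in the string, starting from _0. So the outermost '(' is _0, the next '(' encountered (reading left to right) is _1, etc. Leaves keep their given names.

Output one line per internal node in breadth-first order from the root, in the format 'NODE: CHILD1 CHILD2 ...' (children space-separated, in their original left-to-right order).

Answer: _0: _1 X K _4
_1: _2 P
_4: S V W
_2: R T _3
_3: F D

Derivation:
Input: (((R,T,(F,D)),P),X,K,(S,V,W));
Scanning left-to-right, naming '(' by encounter order:
  pos 0: '(' -> open internal node _0 (depth 1)
  pos 1: '(' -> open internal node _1 (depth 2)
  pos 2: '(' -> open internal node _2 (depth 3)
  pos 7: '(' -> open internal node _3 (depth 4)
  pos 11: ')' -> close internal node _3 (now at depth 3)
  pos 12: ')' -> close internal node _2 (now at depth 2)
  pos 15: ')' -> close internal node _1 (now at depth 1)
  pos 21: '(' -> open internal node _4 (depth 2)
  pos 27: ')' -> close internal node _4 (now at depth 1)
  pos 28: ')' -> close internal node _0 (now at depth 0)
Total internal nodes: 5
BFS adjacency from root:
  _0: _1 X K _4
  _1: _2 P
  _4: S V W
  _2: R T _3
  _3: F D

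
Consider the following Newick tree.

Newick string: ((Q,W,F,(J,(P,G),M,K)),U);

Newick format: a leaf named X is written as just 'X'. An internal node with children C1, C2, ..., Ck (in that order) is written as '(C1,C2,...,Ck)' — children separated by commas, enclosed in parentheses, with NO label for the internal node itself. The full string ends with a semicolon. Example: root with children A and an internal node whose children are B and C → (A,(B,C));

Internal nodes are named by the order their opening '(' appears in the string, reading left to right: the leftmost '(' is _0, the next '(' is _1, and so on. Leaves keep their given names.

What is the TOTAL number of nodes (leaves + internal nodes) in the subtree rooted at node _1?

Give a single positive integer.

Newick: ((Q,W,F,(J,(P,G),M,K)),U);
Locate _1: it is the '(' at position 1 (the 2nd '(' reading left to right).
Query: subtree rooted at _1
_1: subtree_size = 1 + 10
  Q: subtree_size = 1 + 0
  W: subtree_size = 1 + 0
  F: subtree_size = 1 + 0
  _2: subtree_size = 1 + 6
    J: subtree_size = 1 + 0
    _3: subtree_size = 1 + 2
      P: subtree_size = 1 + 0
      G: subtree_size = 1 + 0
    M: subtree_size = 1 + 0
    K: subtree_size = 1 + 0
Total subtree size of _1: 11

Answer: 11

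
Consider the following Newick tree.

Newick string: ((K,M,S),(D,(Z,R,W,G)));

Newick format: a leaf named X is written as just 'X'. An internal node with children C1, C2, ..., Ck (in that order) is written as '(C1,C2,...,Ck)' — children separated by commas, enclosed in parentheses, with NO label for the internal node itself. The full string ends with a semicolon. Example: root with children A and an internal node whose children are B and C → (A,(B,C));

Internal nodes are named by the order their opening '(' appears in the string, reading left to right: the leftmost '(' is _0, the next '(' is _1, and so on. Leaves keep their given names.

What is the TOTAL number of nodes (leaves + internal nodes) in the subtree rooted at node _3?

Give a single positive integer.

Newick: ((K,M,S),(D,(Z,R,W,G)));
Locate _3: it is the '(' at position 12 (the 4th '(' reading left to right).
Query: subtree rooted at _3
_3: subtree_size = 1 + 4
  Z: subtree_size = 1 + 0
  R: subtree_size = 1 + 0
  W: subtree_size = 1 + 0
  G: subtree_size = 1 + 0
Total subtree size of _3: 5

Answer: 5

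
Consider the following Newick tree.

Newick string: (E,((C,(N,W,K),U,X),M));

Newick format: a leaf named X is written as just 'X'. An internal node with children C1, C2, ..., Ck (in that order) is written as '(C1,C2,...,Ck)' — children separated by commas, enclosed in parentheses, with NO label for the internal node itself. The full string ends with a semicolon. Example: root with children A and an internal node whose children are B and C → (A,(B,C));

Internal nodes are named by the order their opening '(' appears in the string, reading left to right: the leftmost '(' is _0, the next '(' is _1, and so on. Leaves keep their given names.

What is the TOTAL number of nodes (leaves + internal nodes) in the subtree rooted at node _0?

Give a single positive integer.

Newick: (E,((C,(N,W,K),U,X),M));
Locate _0: it is the '(' at position 0 (the 1st '(' reading left to right).
Query: subtree rooted at _0
_0: subtree_size = 1 + 11
  E: subtree_size = 1 + 0
  _1: subtree_size = 1 + 9
    _2: subtree_size = 1 + 7
      C: subtree_size = 1 + 0
      _3: subtree_size = 1 + 3
        N: subtree_size = 1 + 0
        W: subtree_size = 1 + 0
        K: subtree_size = 1 + 0
      U: subtree_size = 1 + 0
      X: subtree_size = 1 + 0
    M: subtree_size = 1 + 0
Total subtree size of _0: 12

Answer: 12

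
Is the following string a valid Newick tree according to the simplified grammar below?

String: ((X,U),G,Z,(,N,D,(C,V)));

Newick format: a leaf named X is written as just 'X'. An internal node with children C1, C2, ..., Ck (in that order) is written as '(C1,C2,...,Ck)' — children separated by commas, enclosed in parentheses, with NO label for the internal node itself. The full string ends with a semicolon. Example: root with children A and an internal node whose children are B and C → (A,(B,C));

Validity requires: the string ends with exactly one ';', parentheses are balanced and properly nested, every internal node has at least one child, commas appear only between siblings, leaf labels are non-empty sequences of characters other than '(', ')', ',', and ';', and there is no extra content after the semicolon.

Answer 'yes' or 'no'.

Input: ((X,U),G,Z,(,N,D,(C,V)));
Paren balance: 4 '(' vs 4 ')' OK
Ends with single ';': True
Full parse: FAILS (empty leaf label at pos 12)
Valid: False

Answer: no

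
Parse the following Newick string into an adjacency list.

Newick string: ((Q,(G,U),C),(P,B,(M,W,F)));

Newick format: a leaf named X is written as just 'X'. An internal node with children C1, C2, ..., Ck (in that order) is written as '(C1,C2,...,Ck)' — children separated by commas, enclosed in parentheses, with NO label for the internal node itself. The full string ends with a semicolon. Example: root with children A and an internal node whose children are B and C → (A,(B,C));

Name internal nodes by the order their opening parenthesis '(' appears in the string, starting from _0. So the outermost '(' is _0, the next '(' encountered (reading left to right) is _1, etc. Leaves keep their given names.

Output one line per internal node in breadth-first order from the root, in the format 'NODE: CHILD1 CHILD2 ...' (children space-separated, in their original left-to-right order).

Input: ((Q,(G,U),C),(P,B,(M,W,F)));
Scanning left-to-right, naming '(' by encounter order:
  pos 0: '(' -> open internal node _0 (depth 1)
  pos 1: '(' -> open internal node _1 (depth 2)
  pos 4: '(' -> open internal node _2 (depth 3)
  pos 8: ')' -> close internal node _2 (now at depth 2)
  pos 11: ')' -> close internal node _1 (now at depth 1)
  pos 13: '(' -> open internal node _3 (depth 2)
  pos 18: '(' -> open internal node _4 (depth 3)
  pos 24: ')' -> close internal node _4 (now at depth 2)
  pos 25: ')' -> close internal node _3 (now at depth 1)
  pos 26: ')' -> close internal node _0 (now at depth 0)
Total internal nodes: 5
BFS adjacency from root:
  _0: _1 _3
  _1: Q _2 C
  _3: P B _4
  _2: G U
  _4: M W F

Answer: _0: _1 _3
_1: Q _2 C
_3: P B _4
_2: G U
_4: M W F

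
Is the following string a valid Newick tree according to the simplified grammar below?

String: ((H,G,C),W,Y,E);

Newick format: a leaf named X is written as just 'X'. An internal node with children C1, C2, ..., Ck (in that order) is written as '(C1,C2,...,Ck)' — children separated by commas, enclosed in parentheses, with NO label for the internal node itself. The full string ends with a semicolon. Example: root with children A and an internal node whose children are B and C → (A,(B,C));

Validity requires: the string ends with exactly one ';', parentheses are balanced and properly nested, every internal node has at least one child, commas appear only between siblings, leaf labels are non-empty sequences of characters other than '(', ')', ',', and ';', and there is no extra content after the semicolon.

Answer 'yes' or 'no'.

Input: ((H,G,C),W,Y,E);
Paren balance: 2 '(' vs 2 ')' OK
Ends with single ';': True
Full parse: OK
Valid: True

Answer: yes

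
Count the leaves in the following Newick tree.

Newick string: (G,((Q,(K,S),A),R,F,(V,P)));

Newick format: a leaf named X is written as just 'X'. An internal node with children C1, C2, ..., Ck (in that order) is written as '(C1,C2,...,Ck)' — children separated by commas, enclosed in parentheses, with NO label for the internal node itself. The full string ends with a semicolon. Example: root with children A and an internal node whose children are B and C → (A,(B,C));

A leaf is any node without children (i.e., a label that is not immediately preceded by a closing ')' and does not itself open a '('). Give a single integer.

Answer: 9

Derivation:
Newick: (G,((Q,(K,S),A),R,F,(V,P)));
Scan left-to-right; a leaf is any maximal label run not followed by '(':
  pos 1: leaf 'G' → count = 1
  pos 5: leaf 'Q' → count = 2
  pos 8: leaf 'K' → count = 3
  pos 10: leaf 'S' → count = 4
  pos 13: leaf 'A' → count = 5
  pos 16: leaf 'R' → count = 6
  pos 18: leaf 'F' → count = 7
  pos 21: leaf 'V' → count = 8
  pos 23: leaf 'P' → count = 9
Total leaves: 9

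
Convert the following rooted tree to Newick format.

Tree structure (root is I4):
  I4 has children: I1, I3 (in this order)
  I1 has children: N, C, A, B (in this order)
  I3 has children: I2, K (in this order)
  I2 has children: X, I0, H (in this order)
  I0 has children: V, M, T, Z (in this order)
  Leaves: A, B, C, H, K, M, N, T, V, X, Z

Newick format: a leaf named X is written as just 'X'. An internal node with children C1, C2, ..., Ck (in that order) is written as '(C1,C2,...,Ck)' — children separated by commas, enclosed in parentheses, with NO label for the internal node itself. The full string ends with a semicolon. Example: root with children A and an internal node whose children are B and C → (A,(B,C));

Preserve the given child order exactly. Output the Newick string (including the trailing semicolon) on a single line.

internal I4 with children ['I1', 'I3']
  internal I1 with children ['N', 'C', 'A', 'B']
    leaf 'N' → 'N'
    leaf 'C' → 'C'
    leaf 'A' → 'A'
    leaf 'B' → 'B'
  → '(N,C,A,B)'
  internal I3 with children ['I2', 'K']
    internal I2 with children ['X', 'I0', 'H']
      leaf 'X' → 'X'
      internal I0 with children ['V', 'M', 'T', 'Z']
        leaf 'V' → 'V'
        leaf 'M' → 'M'
        leaf 'T' → 'T'
        leaf 'Z' → 'Z'
      → '(V,M,T,Z)'
      leaf 'H' → 'H'
    → '(X,(V,M,T,Z),H)'
    leaf 'K' → 'K'
  → '((X,(V,M,T,Z),H),K)'
→ '((N,C,A,B),((X,(V,M,T,Z),H),K))'
Final: ((N,C,A,B),((X,(V,M,T,Z),H),K));

Answer: ((N,C,A,B),((X,(V,M,T,Z),H),K));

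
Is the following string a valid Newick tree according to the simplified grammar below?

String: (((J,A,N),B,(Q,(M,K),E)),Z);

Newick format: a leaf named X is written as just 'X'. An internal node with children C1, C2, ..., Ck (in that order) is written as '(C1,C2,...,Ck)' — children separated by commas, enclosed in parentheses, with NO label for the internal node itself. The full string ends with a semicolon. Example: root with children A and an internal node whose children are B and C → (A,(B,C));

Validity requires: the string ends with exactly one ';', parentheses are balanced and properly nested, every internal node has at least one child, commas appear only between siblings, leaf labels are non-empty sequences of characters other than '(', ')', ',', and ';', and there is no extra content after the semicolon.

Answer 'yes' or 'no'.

Answer: yes

Derivation:
Input: (((J,A,N),B,(Q,(M,K),E)),Z);
Paren balance: 5 '(' vs 5 ')' OK
Ends with single ';': True
Full parse: OK
Valid: True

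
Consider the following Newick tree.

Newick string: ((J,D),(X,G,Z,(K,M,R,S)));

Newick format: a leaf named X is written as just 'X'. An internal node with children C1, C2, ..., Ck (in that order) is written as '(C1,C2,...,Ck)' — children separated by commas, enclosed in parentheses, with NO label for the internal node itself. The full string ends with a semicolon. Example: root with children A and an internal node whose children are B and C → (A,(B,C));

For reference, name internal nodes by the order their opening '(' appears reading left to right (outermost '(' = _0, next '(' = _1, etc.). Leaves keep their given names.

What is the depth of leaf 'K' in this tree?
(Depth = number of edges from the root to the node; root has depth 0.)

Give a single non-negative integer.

Answer: 3

Derivation:
Newick: ((J,D),(X,G,Z,(K,M,R,S)));
Naming internals by '(' encounter order: outermost '(' = _0, next = _1, ...
Query node: K
Path from root: _0 -> _2 -> _3 -> K
Depth of K: 3 (number of edges from root)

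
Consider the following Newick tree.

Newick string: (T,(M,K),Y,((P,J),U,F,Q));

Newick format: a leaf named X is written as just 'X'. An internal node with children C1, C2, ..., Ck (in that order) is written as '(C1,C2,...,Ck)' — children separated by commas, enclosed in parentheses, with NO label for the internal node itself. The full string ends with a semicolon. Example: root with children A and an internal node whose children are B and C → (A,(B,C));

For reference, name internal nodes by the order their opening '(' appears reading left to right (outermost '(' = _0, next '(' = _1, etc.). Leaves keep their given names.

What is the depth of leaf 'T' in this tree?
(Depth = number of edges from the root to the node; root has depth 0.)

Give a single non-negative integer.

Answer: 1

Derivation:
Newick: (T,(M,K),Y,((P,J),U,F,Q));
Naming internals by '(' encounter order: outermost '(' = _0, next = _1, ...
Query node: T
Path from root: _0 -> T
Depth of T: 1 (number of edges from root)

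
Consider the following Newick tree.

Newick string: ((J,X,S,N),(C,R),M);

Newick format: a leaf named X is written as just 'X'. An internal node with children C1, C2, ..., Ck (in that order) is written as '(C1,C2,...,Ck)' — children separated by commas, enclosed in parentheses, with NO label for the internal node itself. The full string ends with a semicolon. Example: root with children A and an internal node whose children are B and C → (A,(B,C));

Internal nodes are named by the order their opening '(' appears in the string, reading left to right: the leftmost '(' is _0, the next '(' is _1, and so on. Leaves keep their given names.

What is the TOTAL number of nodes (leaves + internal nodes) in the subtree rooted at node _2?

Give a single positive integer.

Newick: ((J,X,S,N),(C,R),M);
Locate _2: it is the '(' at position 11 (the 3rd '(' reading left to right).
Query: subtree rooted at _2
_2: subtree_size = 1 + 2
  C: subtree_size = 1 + 0
  R: subtree_size = 1 + 0
Total subtree size of _2: 3

Answer: 3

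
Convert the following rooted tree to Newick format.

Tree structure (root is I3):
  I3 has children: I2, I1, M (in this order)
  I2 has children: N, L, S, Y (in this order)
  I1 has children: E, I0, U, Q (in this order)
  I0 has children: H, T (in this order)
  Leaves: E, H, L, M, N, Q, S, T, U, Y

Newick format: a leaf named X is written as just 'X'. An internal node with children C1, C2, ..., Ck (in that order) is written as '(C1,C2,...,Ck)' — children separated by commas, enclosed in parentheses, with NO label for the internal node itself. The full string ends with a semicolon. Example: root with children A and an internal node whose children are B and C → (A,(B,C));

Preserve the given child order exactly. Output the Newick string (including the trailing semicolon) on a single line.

internal I3 with children ['I2', 'I1', 'M']
  internal I2 with children ['N', 'L', 'S', 'Y']
    leaf 'N' → 'N'
    leaf 'L' → 'L'
    leaf 'S' → 'S'
    leaf 'Y' → 'Y'
  → '(N,L,S,Y)'
  internal I1 with children ['E', 'I0', 'U', 'Q']
    leaf 'E' → 'E'
    internal I0 with children ['H', 'T']
      leaf 'H' → 'H'
      leaf 'T' → 'T'
    → '(H,T)'
    leaf 'U' → 'U'
    leaf 'Q' → 'Q'
  → '(E,(H,T),U,Q)'
  leaf 'M' → 'M'
→ '((N,L,S,Y),(E,(H,T),U,Q),M)'
Final: ((N,L,S,Y),(E,(H,T),U,Q),M);

Answer: ((N,L,S,Y),(E,(H,T),U,Q),M);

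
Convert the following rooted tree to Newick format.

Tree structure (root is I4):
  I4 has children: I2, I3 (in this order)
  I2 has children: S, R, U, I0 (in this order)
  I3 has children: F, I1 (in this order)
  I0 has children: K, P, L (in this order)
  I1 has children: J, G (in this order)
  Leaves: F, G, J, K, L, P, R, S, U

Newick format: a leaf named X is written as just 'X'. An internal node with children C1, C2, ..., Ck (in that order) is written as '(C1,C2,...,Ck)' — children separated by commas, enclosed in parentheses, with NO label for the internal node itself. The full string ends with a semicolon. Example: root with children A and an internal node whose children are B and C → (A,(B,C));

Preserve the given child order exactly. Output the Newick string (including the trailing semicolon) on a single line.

Answer: ((S,R,U,(K,P,L)),(F,(J,G)));

Derivation:
internal I4 with children ['I2', 'I3']
  internal I2 with children ['S', 'R', 'U', 'I0']
    leaf 'S' → 'S'
    leaf 'R' → 'R'
    leaf 'U' → 'U'
    internal I0 with children ['K', 'P', 'L']
      leaf 'K' → 'K'
      leaf 'P' → 'P'
      leaf 'L' → 'L'
    → '(K,P,L)'
  → '(S,R,U,(K,P,L))'
  internal I3 with children ['F', 'I1']
    leaf 'F' → 'F'
    internal I1 with children ['J', 'G']
      leaf 'J' → 'J'
      leaf 'G' → 'G'
    → '(J,G)'
  → '(F,(J,G))'
→ '((S,R,U,(K,P,L)),(F,(J,G)))'
Final: ((S,R,U,(K,P,L)),(F,(J,G)));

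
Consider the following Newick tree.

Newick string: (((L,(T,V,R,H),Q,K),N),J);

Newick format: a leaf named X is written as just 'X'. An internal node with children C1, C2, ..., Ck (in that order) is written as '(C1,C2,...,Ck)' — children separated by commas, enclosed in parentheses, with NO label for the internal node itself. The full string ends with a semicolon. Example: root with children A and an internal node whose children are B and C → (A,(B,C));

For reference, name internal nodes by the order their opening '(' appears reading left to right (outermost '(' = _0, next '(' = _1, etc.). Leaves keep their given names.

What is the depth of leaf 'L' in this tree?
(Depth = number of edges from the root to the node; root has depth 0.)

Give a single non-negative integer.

Answer: 3

Derivation:
Newick: (((L,(T,V,R,H),Q,K),N),J);
Naming internals by '(' encounter order: outermost '(' = _0, next = _1, ...
Query node: L
Path from root: _0 -> _1 -> _2 -> L
Depth of L: 3 (number of edges from root)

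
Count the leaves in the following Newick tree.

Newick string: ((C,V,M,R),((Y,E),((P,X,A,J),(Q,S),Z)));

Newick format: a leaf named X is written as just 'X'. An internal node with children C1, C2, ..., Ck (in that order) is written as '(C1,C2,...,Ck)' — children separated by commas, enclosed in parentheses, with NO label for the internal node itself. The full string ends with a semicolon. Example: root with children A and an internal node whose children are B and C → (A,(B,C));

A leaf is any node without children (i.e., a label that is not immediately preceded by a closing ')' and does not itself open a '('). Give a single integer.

Answer: 13

Derivation:
Newick: ((C,V,M,R),((Y,E),((P,X,A,J),(Q,S),Z)));
Scan left-to-right; a leaf is any maximal label run not followed by '(':
  pos 2: leaf 'C' → count = 1
  pos 4: leaf 'V' → count = 2
  pos 6: leaf 'M' → count = 3
  pos 8: leaf 'R' → count = 4
  pos 13: leaf 'Y' → count = 5
  pos 15: leaf 'E' → count = 6
  pos 20: leaf 'P' → count = 7
  pos 22: leaf 'X' → count = 8
  pos 24: leaf 'A' → count = 9
  pos 26: leaf 'J' → count = 10
  pos 30: leaf 'Q' → count = 11
  pos 32: leaf 'S' → count = 12
  pos 35: leaf 'Z' → count = 13
Total leaves: 13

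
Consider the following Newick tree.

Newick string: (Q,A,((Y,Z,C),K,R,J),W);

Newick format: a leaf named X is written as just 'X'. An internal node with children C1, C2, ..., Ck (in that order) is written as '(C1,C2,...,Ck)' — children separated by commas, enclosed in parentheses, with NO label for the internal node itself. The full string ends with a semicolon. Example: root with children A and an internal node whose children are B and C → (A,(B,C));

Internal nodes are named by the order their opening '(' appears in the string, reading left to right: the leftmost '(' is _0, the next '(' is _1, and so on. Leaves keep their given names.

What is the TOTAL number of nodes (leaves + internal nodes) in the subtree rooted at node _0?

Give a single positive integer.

Newick: (Q,A,((Y,Z,C),K,R,J),W);
Locate _0: it is the '(' at position 0 (the 1st '(' reading left to right).
Query: subtree rooted at _0
_0: subtree_size = 1 + 11
  Q: subtree_size = 1 + 0
  A: subtree_size = 1 + 0
  _1: subtree_size = 1 + 7
    _2: subtree_size = 1 + 3
      Y: subtree_size = 1 + 0
      Z: subtree_size = 1 + 0
      C: subtree_size = 1 + 0
    K: subtree_size = 1 + 0
    R: subtree_size = 1 + 0
    J: subtree_size = 1 + 0
  W: subtree_size = 1 + 0
Total subtree size of _0: 12

Answer: 12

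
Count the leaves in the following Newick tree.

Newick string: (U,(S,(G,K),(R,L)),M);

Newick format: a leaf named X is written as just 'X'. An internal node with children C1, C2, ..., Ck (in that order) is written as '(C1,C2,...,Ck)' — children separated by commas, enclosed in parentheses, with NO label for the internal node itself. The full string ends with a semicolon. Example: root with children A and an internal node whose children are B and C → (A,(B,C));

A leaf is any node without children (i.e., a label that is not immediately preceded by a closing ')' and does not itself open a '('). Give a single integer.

Answer: 7

Derivation:
Newick: (U,(S,(G,K),(R,L)),M);
Scan left-to-right; a leaf is any maximal label run not followed by '(':
  pos 1: leaf 'U' → count = 1
  pos 4: leaf 'S' → count = 2
  pos 7: leaf 'G' → count = 3
  pos 9: leaf 'K' → count = 4
  pos 13: leaf 'R' → count = 5
  pos 15: leaf 'L' → count = 6
  pos 19: leaf 'M' → count = 7
Total leaves: 7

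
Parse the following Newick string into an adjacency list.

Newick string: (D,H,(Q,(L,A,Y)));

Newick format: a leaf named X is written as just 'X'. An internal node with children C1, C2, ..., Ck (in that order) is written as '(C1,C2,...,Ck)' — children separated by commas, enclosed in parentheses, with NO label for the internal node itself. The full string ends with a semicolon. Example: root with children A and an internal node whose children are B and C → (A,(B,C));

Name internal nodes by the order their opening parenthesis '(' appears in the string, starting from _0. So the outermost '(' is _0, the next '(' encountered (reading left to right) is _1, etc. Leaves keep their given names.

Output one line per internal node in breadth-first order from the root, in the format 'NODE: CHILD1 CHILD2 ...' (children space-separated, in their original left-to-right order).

Input: (D,H,(Q,(L,A,Y)));
Scanning left-to-right, naming '(' by encounter order:
  pos 0: '(' -> open internal node _0 (depth 1)
  pos 5: '(' -> open internal node _1 (depth 2)
  pos 8: '(' -> open internal node _2 (depth 3)
  pos 14: ')' -> close internal node _2 (now at depth 2)
  pos 15: ')' -> close internal node _1 (now at depth 1)
  pos 16: ')' -> close internal node _0 (now at depth 0)
Total internal nodes: 3
BFS adjacency from root:
  _0: D H _1
  _1: Q _2
  _2: L A Y

Answer: _0: D H _1
_1: Q _2
_2: L A Y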